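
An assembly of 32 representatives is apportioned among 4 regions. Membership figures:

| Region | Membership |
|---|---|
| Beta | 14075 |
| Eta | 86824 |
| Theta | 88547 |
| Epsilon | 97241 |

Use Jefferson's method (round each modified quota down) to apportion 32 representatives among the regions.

Standard divisor 286687/32 ≈ 8958.969; standard quotas: Beta 1.571, Eta 9.691, Theta 9.884, Epsilon 10.854.
Rounding down gives 1, 9, 9, 10 = 29 seats, so the divisor must be adjusted.
With modified divisor 8400: modified quotas Beta 1.676, Eta 10.336, Theta 10.541, Epsilon 11.576.
Rounding down: Beta 1, Eta 10, Theta 10, Epsilon 11 (total 32).

Beta: 1, Eta: 10, Theta: 10, Epsilon: 11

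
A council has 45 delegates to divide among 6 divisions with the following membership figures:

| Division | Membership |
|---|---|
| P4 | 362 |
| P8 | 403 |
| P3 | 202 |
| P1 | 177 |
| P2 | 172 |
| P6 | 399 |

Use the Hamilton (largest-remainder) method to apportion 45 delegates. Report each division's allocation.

Total 1715; standard divisor 1715/45 ≈ 38.111.
Standard quotas: P4 9.499, P8 10.574, P3 5.300, P1 4.644, P2 4.513, P6 10.469.
Lower quotas: P4 9, P8 10, P3 5, P1 4, P2 4, P6 10 (sum 42, leaving 3 seats).
Remainders in descending order: P1 0.644, P8 0.574, P2 0.513, P4 0.499, P6 0.469, P3 0.300.
Largest remainders: P1, P8, P2 receive the extra seats.

P4 9, P8 11, P3 5, P1 5, P2 5, P6 10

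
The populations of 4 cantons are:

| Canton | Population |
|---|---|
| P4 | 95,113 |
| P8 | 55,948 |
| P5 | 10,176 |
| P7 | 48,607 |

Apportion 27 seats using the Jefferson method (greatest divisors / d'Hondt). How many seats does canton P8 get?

7

Standard divisor 209844/27 ≈ 7772; standard quotas: P4 12.238, P8 7.199, P5 1.309, P7 6.254.
Rounding down gives 12, 7, 1, 6 = 26 seats, so the divisor must be adjusted.
With modified divisor 7200: modified quotas P4 13.210, P8 7.771, P5 1.413, P7 6.751.
Rounding down: P4 13, P8 7, P5 1, P7 6 (total 27).
P8 receives 7.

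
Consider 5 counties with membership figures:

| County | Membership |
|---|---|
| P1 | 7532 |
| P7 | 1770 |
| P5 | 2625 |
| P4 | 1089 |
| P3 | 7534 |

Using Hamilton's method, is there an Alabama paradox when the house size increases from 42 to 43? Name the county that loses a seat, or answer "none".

At 42 seats: P1 15, P7 4, P5 5, P4 2, P3 16.
At 43 seats: P1 16, P7 4, P5 5, P4 2, P3 16.
No county's allocation decreased.

none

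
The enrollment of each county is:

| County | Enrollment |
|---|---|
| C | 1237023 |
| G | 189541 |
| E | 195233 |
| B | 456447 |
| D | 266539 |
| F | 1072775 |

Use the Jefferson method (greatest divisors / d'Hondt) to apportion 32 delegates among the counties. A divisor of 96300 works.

With modified divisor 96300: modified quotas C 12.846, G 1.968, E 2.027, B 4.740, D 2.768, F 11.140.
Rounding down: C 12, G 1, E 2, B 4, D 2, F 11 (total 32).

C 12, G 1, E 2, B 4, D 2, F 11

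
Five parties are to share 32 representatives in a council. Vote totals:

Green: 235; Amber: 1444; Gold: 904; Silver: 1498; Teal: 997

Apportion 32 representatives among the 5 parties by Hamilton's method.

Total 5078; standard divisor 5078/32 ≈ 158.688.
Standard quotas: Green 1.481, Amber 9.100, Gold 5.697, Silver 9.440, Teal 6.283.
Lower quotas: Green 1, Amber 9, Gold 5, Silver 9, Teal 6 (sum 30, leaving 2 seats).
Remainders in descending order: Gold 0.697, Green 0.481, Silver 0.440, Teal 0.283, Amber 0.100.
The surplus seats go to Gold, Green.

Green 2, Amber 9, Gold 6, Silver 9, Teal 6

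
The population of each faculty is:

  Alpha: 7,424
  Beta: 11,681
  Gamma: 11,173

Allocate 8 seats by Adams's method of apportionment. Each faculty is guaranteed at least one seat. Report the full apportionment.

Alpha=2, Beta=3, Gamma=3

Standard divisor 30278/8 ≈ 3784.75; standard quotas: Alpha 1.962, Beta 3.086, Gamma 2.952.
Rounding up gives 2, 4, 3 = 9 seats, so the divisor must be adjusted.
With modified divisor 4700: modified quotas Alpha 1.580, Beta 2.485, Gamma 2.377.
Rounding up: Alpha 2, Beta 3, Gamma 3 (total 8).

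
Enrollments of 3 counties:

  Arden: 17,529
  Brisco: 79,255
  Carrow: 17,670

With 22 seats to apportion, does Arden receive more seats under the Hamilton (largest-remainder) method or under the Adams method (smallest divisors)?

Adams

Hamilton: Arden 3, Brisco 15, Carrow 4.
Adams: Arden 4, Brisco 14, Carrow 4.
Arden gets 3 under Hamilton and 4 under Adams.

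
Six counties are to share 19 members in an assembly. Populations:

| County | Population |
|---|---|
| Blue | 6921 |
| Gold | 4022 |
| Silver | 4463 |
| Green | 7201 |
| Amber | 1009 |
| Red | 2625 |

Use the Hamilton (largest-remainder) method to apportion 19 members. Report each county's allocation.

Total 26241; standard divisor 26241/19 ≈ 1381.105.
Standard quotas: Blue 5.0112, Gold 2.9122, Silver 3.2315, Green 5.2139, Amber 0.7306, Red 1.9007.
Lower quotas: Blue 5, Gold 2, Silver 3, Green 5, Amber 0, Red 1 (sum 16, leaving 3 seats).
Remainders in descending order: Gold 0.9122, Red 0.9007, Amber 0.7306, Silver 0.2315, Green 0.2139, Blue 0.0112.
The surplus seats go to Gold, Red, Amber.

Blue 5; Gold 3; Silver 3; Green 5; Amber 1; Red 2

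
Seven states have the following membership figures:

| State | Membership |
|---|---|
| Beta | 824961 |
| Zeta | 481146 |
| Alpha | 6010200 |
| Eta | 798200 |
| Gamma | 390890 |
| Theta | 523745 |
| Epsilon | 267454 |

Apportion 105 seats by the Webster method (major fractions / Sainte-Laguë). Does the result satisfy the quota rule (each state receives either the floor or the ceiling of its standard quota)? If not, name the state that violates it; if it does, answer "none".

Alpha

Standard quotas: Beta 9.317, Zeta 5.434, Alpha 67.882, Eta 9.015, Gamma 4.415, Theta 5.915, Epsilon 3.021.
Webster allocation: Beta 9, Zeta 5, Alpha 69, Eta 9, Gamma 4, Theta 6, Epsilon 3.
Alpha has quota 67.882 (lower 67, upper 68) but receives 69 — outside the quota interval.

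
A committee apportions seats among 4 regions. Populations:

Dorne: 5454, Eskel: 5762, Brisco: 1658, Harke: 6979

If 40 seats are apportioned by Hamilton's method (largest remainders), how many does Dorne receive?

11

Standard divisor: 19853 ÷ 40 ≈ 496.325.
Standard quotas: Dorne 10.9888, Eskel 11.6093, Brisco 3.3406, Harke 14.0614.
Lower quotas: Dorne 10, Eskel 11, Brisco 3, Harke 14 (sum 38, leaving 2 seats).
Remainders in descending order: Dorne 0.9888, Eskel 0.6093, Brisco 0.3406, Harke 0.0614.
The surplus seats go to Dorne, Eskel.
Dorne receives 11.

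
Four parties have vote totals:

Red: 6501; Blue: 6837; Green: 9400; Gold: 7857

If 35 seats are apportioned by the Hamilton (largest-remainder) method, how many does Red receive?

7

The standard divisor is 30595/35 ≈ 874.143.
Standard quotas: Red 7.4370, Blue 7.8214, Green 10.7534, Gold 8.9882.
Lower quotas: Red 7, Blue 7, Green 10, Gold 8 (sum 32, leaving 3 seats).
Remainders in descending order: Gold 0.9882, Blue 0.8214, Green 0.7534, Red 0.4370.
Largest remainders: Gold, Blue, Green receive the extra seats.
Red receives 7.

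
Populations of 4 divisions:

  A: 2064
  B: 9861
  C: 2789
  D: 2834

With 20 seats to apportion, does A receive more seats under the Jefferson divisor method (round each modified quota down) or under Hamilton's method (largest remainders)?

Hamilton

Jefferson: A 2, B 12, C 3, D 3.
Hamilton: A 3, B 11, C 3, D 3.
A gets 2 under Jefferson and 3 under Hamilton.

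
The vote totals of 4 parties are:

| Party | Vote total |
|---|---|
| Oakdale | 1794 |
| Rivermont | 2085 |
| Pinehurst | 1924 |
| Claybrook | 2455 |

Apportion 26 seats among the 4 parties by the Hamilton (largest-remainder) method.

Oakdale: 6; Rivermont: 6; Pinehurst: 6; Claybrook: 8

Total 8258; standard divisor 8258/26 ≈ 317.615.
Standard quotas: Oakdale 5.648, Rivermont 6.565, Pinehurst 6.058, Claybrook 7.729.
Lower quotas: Oakdale 5, Rivermont 6, Pinehurst 6, Claybrook 7 (sum 24, leaving 2 seats).
Remainders in descending order: Claybrook 0.729, Oakdale 0.648, Rivermont 0.565, Pinehurst 0.058.
Largest remainders: Claybrook, Oakdale receive the extra seats.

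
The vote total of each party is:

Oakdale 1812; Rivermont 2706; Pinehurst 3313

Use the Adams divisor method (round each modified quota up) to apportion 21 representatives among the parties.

Oakdale: 5, Rivermont: 7, Pinehurst: 9

Standard divisor 7831/21 ≈ 372.905; standard quotas: Oakdale 4.859, Rivermont 7.257, Pinehurst 8.884.
Rounding up gives 5, 8, 9 = 22 seats, so the divisor must be adjusted.
With modified divisor 400: modified quotas Oakdale 4.530, Rivermont 6.765, Pinehurst 8.283.
Rounding up: Oakdale 5, Rivermont 7, Pinehurst 9 (total 21).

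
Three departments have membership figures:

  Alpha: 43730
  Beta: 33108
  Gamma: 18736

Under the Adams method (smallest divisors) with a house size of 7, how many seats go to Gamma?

Standard divisor 95574/7 ≈ 13653.429; standard quotas: Alpha 3.203, Beta 2.425, Gamma 1.372.
Rounding up gives 4, 3, 2 = 9 seats, so the divisor must be adjusted.
With modified divisor 17600: modified quotas Alpha 2.485, Beta 1.881, Gamma 1.065.
Rounding up: Alpha 3, Beta 2, Gamma 2 (total 7).
Gamma receives 2.

2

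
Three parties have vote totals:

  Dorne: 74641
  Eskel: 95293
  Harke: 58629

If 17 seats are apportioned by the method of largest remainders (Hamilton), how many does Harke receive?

Standard divisor: 228563 ÷ 17 ≈ 13444.882.
Standard quotas: Dorne 5.5516, Eskel 7.0877, Harke 4.3607.
Lower quotas: Dorne 5, Eskel 7, Harke 4 (sum 16, leaving 1 seat).
Remainders in descending order: Dorne 0.5516, Harke 0.3607, Eskel 0.0877.
Largest remainder: Dorne receives the extra seat.
Harke receives 4.

4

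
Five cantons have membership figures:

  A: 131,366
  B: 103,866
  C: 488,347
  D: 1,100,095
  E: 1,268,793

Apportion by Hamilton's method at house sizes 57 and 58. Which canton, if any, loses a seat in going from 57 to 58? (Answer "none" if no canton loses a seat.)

A

At 57 seats: A 3, B 2, C 9, D 20, E 23.
At 58 seats: A 2, B 2, C 9, D 21, E 24.
A drops from 3 to 2.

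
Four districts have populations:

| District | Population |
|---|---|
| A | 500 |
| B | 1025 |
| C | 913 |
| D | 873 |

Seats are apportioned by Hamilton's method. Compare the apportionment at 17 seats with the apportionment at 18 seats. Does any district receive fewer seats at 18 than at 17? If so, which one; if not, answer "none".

none

At 17 seats: A 3, B 5, C 5, D 4.
At 18 seats: A 3, B 5, C 5, D 5.
No district's allocation decreased.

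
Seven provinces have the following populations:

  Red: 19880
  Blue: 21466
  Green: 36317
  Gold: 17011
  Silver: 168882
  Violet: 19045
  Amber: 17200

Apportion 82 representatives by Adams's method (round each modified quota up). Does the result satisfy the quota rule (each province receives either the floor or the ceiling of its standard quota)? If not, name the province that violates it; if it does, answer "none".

Standard quotas: Red 5.437, Blue 5.871, Green 9.933, Gold 4.653, Silver 46.192, Violet 5.209, Amber 4.704.
Adams allocation: Red 6, Blue 6, Green 10, Gold 5, Silver 45, Violet 5, Amber 5.
Silver has quota 46.192 (lower 46, upper 47) but receives 45 — outside the quota interval.

Silver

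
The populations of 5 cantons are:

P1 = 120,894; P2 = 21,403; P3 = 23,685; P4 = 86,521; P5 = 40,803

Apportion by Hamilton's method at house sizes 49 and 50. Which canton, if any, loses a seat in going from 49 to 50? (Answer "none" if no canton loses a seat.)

none

At 49 seats: P1 20, P2 4, P3 4, P4 14, P5 7.
At 50 seats: P1 20, P2 4, P3 4, P4 15, P5 7.
No canton's allocation decreased.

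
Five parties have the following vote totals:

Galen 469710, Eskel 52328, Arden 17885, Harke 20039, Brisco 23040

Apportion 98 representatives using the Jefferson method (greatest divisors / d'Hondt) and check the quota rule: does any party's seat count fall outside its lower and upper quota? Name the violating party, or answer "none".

Galen

Standard quotas: Galen 78.956, Eskel 8.796, Arden 3.006, Harke 3.368, Brisco 3.873.
Jefferson allocation: Galen 80, Eskel 9, Arden 3, Harke 3, Brisco 3.
Galen has quota 78.956 (lower 78, upper 79) but receives 80 — outside the quota interval.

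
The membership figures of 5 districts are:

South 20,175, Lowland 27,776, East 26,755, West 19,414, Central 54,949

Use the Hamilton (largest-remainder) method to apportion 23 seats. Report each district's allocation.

The standard divisor is 149069/23 ≈ 6481.261.
Standard quotas: South 3.1128, Lowland 4.2856, East 4.1281, West 2.9954, Central 8.4781.
Lower quotas: South 3, Lowland 4, East 4, West 2, Central 8 (sum 21, leaving 2 seats).
Remainders in descending order: West 0.9954, Central 0.4781, Lowland 0.2856, East 0.1281, South 0.1128.
Largest remainders: West, Central receive the extra seats.

South 3, Lowland 4, East 4, West 3, Central 9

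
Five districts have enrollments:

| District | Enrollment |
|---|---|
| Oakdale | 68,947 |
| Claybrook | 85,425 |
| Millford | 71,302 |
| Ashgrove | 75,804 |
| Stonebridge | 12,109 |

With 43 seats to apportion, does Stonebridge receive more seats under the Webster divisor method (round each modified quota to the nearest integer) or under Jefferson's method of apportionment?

Webster

Webster: Oakdale 9, Claybrook 12, Millford 10, Ashgrove 10, Stonebridge 2.
Jefferson: Oakdale 10, Claybrook 12, Millford 10, Ashgrove 10, Stonebridge 1.
Stonebridge gets 2 under Webster and 1 under Jefferson.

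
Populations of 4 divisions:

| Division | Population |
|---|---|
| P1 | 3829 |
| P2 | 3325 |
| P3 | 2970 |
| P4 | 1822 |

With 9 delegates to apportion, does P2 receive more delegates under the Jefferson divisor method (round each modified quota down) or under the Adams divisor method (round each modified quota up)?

Jefferson

Jefferson: P1 3, P2 3, P3 2, P4 1.
Adams: P1 3, P2 2, P3 2, P4 2.
P2 gets 3 under Jefferson and 2 under Adams.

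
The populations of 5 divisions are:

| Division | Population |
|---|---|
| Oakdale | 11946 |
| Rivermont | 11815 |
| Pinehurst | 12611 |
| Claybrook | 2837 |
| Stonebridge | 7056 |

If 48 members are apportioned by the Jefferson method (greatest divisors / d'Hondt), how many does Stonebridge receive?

Standard divisor 46265/48 ≈ 963.854; standard quotas: Oakdale 12.394, Rivermont 12.258, Pinehurst 13.084, Claybrook 2.943, Stonebridge 7.321.
Rounding down gives 12, 12, 13, 2, 7 = 46 seats, so the divisor must be adjusted.
With modified divisor 914: modified quotas Oakdale 13.070, Rivermont 12.927, Pinehurst 13.798, Claybrook 3.104, Stonebridge 7.720.
Rounding down: Oakdale 13, Rivermont 12, Pinehurst 13, Claybrook 3, Stonebridge 7 (total 48).
Stonebridge receives 7.

7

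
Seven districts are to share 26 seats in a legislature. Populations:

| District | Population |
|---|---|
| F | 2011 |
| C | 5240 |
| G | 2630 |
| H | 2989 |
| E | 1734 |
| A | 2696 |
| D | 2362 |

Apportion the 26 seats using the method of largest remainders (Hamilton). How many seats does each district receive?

The standard divisor is 19662/26 ≈ 756.231.
Standard quotas: F 2.6592, C 6.9291, G 3.4778, H 3.9525, E 2.2930, A 3.5650, D 3.1234.
Lower quotas: F 2, C 6, G 3, H 3, E 2, A 3, D 3 (sum 22, leaving 4 seats).
Remainders in descending order: H 0.9525, C 0.9291, F 0.6592, A 0.5650, G 0.4778, E 0.2930, D 0.1234.
Largest remainders: H, C, F, A receive the extra seats.

F: 3, C: 7, G: 3, H: 4, E: 2, A: 4, D: 3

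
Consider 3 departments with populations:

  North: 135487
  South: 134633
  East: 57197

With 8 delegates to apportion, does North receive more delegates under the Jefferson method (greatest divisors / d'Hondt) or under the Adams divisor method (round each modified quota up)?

Jefferson

Jefferson: North 4, South 3, East 1.
Adams: North 3, South 3, East 2.
North gets 4 under Jefferson and 3 under Adams.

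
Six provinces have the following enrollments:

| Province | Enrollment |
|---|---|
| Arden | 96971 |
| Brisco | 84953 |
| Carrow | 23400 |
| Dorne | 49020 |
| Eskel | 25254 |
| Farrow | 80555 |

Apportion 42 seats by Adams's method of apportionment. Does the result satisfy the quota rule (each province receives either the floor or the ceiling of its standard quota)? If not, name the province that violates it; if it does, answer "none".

none

Standard quotas: Arden 11.308, Brisco 9.907, Carrow 2.729, Dorne 5.717, Eskel 2.945, Farrow 9.394.
Adams allocation: Arden 11, Brisco 10, Carrow 3, Dorne 6, Eskel 3, Farrow 9.
Every allocation lies between the lower and upper quota.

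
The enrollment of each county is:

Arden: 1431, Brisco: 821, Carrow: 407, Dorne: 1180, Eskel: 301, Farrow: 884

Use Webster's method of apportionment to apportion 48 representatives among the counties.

Arden: 14, Brisco: 8, Carrow: 4, Dorne: 11, Eskel: 3, Farrow: 8

Standard divisor 5024/48 ≈ 104.667; standard quotas: Arden 13.672, Brisco 7.844, Carrow 3.889, Dorne 11.274, Eskel 2.876, Farrow 8.446.
Rounding to the nearest integer gives Arden 14, Brisco 8, Carrow 4, Dorne 11, Eskel 3, Farrow 8 — total 48, matching the house size, so no adjustment is needed.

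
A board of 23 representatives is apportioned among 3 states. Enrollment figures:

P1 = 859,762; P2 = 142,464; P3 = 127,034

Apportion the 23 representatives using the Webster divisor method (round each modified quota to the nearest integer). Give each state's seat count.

P1=17, P2=3, P3=3

Standard divisor 1129260/23 ≈ 49098.261; standard quotas: P1 17.511, P2 2.902, P3 2.587.
Rounding to the nearest integer gives 18, 3, 3 = 24 seats, so the divisor must be adjusted.
With modified divisor 50000: modified quotas P1 17.195, P2 2.849, P3 2.541.
Rounding to the nearest integer: P1 17, P2 3, P3 3 (total 23).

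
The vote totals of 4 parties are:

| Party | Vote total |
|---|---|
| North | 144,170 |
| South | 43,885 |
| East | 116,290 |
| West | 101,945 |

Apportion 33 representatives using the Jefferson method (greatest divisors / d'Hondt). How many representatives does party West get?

8

Standard divisor 406290/33 ≈ 12311.818; standard quotas: North 11.710, South 3.564, East 9.445, West 8.280.
Rounding down gives 11, 3, 9, 8 = 31 seats, so the divisor must be adjusted.
With modified divisor 11500: modified quotas North 12.537, South 3.816, East 10.112, West 8.865.
Rounding down: North 12, South 3, East 10, West 8 (total 33).
West receives 8.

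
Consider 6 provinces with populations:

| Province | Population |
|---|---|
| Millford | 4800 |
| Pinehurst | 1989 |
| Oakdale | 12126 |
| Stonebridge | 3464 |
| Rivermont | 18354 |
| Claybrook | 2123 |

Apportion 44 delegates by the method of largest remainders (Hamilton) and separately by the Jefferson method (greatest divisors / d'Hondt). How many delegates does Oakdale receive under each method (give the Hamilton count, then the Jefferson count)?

12 and 13

Hamilton: Millford 5, Pinehurst 2, Oakdale 12, Stonebridge 4, Rivermont 19, Claybrook 2.
Jefferson: Millford 5, Pinehurst 2, Oakdale 13, Stonebridge 3, Rivermont 19, Claybrook 2.
Oakdale gets 12 under Hamilton and 13 under Jefferson.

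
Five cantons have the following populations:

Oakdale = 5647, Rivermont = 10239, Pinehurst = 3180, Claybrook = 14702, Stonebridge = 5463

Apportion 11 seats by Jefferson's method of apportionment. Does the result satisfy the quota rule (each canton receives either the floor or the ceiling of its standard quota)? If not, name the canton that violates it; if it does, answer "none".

none

Standard quotas: Oakdale 1.583, Rivermont 2.871, Pinehurst 0.892, Claybrook 4.122, Stonebridge 1.532.
Jefferson allocation: Oakdale 1, Rivermont 3, Pinehurst 1, Claybrook 5, Stonebridge 1.
Every allocation lies between the lower and upper quota.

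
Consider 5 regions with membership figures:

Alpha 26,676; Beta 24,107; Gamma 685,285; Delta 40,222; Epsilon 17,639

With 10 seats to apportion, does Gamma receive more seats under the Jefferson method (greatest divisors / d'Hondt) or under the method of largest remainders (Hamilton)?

Jefferson: Alpha 0, Beta 0, Gamma 10, Delta 0, Epsilon 0.
Hamilton: Alpha 0, Beta 0, Gamma 9, Delta 1, Epsilon 0.
Gamma gets 10 under Jefferson and 9 under Hamilton.

Jefferson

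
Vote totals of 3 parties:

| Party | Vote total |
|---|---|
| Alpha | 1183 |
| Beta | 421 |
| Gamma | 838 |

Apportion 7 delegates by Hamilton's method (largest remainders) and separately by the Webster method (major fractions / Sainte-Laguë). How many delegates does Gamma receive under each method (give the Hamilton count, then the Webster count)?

Hamilton: Alpha 3, Beta 1, Gamma 3.
Webster: Alpha 4, Beta 1, Gamma 2.
Gamma gets 3 under Hamilton and 2 under Webster.

3 and 2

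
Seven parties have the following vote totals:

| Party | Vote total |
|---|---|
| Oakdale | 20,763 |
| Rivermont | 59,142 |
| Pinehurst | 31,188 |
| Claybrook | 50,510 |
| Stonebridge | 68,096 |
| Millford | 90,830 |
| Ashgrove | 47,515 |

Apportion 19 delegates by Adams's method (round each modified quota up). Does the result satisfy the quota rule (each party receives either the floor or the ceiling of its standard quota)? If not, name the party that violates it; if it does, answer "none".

Standard quotas: Oakdale 1.072, Rivermont 3.053, Pinehurst 1.610, Claybrook 2.608, Stonebridge 3.515, Millford 4.689, Ashgrove 2.453.
Adams allocation: Oakdale 1, Rivermont 3, Pinehurst 2, Claybrook 3, Stonebridge 3, Millford 4, Ashgrove 3.
Every allocation lies between the lower and upper quota.

none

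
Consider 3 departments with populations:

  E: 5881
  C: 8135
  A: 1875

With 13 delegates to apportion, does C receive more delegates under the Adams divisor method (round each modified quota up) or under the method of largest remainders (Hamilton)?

Adams: E 5, C 6, A 2.
Hamilton: E 5, C 7, A 1.
C gets 6 under Adams and 7 under Hamilton.

Hamilton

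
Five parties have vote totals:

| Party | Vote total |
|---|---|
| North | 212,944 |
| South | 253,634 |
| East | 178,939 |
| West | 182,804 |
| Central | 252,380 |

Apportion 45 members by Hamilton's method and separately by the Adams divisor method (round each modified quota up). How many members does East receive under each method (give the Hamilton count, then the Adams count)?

7 and 8

Hamilton: North 9, South 11, East 7, West 8, Central 10.
Adams: North 9, South 10, East 8, West 8, Central 10.
East gets 7 under Hamilton and 8 under Adams.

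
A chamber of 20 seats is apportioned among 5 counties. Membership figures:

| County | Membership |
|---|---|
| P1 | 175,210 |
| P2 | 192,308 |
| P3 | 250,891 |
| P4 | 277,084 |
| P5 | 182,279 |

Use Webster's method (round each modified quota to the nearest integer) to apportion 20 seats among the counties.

P1 3; P2 4; P3 5; P4 5; P5 3

Standard divisor 1077772/20 ≈ 53888.6; standard quotas: P1 3.251, P2 3.569, P3 4.656, P4 5.142, P5 3.383.
Rounding to the nearest integer gives P1 3, P2 4, P3 5, P4 5, P5 3 — total 20, matching the house size, so no adjustment is needed.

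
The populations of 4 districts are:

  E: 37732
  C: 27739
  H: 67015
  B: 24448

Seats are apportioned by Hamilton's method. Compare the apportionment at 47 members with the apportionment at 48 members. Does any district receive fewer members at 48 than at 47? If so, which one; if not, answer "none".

B

At 47 seats: E 11, C 8, H 20, B 8.
At 48 seats: E 12, C 8, H 21, B 7.
B drops from 8 to 7.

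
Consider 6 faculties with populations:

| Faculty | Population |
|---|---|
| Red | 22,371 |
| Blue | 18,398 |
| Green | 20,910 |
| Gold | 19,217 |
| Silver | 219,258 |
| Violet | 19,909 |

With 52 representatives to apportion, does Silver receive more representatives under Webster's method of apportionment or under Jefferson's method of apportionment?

Webster: Red 4, Blue 3, Green 3, Gold 3, Silver 36, Violet 3.
Jefferson: Red 3, Blue 3, Green 3, Gold 3, Silver 37, Violet 3.
Silver gets 36 under Webster and 37 under Jefferson.

Jefferson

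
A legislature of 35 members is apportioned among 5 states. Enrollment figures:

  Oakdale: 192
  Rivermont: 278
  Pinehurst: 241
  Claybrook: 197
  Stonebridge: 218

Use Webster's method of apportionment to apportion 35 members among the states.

Oakdale 6, Rivermont 9, Pinehurst 7, Claybrook 6, Stonebridge 7

Standard divisor 1126/35 ≈ 32.171; standard quotas: Oakdale 5.968, Rivermont 8.641, Pinehurst 7.491, Claybrook 6.123, Stonebridge 6.776.
Rounding to the nearest integer gives Oakdale 6, Rivermont 9, Pinehurst 7, Claybrook 6, Stonebridge 7 — total 35, matching the house size, so no adjustment is needed.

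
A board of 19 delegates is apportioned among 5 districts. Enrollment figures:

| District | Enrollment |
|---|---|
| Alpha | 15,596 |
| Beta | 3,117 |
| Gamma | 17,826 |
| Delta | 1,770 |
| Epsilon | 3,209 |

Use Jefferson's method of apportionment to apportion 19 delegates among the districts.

Standard divisor 41518/19 ≈ 2185.158; standard quotas: Alpha 7.137, Beta 1.426, Gamma 8.158, Delta 0.810, Epsilon 1.469.
Rounding down gives 7, 1, 8, 0, 1 = 17 seats, so the divisor must be adjusted.
With modified divisor 1900: modified quotas Alpha 8.208, Beta 1.641, Gamma 9.382, Delta 0.932, Epsilon 1.689.
Rounding down: Alpha 8, Beta 1, Gamma 9, Delta 0, Epsilon 1 (total 19).

Alpha=8, Beta=1, Gamma=9, Delta=0, Epsilon=1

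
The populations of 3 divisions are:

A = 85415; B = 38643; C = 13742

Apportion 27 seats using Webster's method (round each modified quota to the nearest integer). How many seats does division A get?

17

Standard divisor 137800/27 ≈ 5103.704; standard quotas: A 16.736, B 7.572, C 2.693.
Rounding to the nearest integer gives 17, 8, 3 = 28 seats, so the divisor must be adjusted.
With modified divisor 5169.39: modified quotas A 16.523, B 7.475, C 2.658.
Rounding to the nearest integer: A 17, B 7, C 3 (total 27).
A receives 17.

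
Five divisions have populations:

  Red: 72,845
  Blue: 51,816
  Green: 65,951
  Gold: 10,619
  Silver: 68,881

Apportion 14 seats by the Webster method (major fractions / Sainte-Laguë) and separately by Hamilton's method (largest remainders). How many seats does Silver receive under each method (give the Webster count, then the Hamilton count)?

3 and 4

Webster: Red 4, Blue 3, Green 3, Gold 1, Silver 3.
Hamilton: Red 4, Blue 3, Green 3, Gold 0, Silver 4.
Silver gets 3 under Webster and 4 under Hamilton.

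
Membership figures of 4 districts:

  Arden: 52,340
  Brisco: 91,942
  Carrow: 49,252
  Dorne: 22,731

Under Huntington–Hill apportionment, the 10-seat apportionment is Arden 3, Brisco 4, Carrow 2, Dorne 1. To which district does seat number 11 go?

Priority for the next seat is population ÷ (√(s·(s+1))).
Priorities: Arden 15109.257, Brisco 20558.856, Carrow 20107.045, Dorne 16073.244.
Highest priority: Brisco.

Brisco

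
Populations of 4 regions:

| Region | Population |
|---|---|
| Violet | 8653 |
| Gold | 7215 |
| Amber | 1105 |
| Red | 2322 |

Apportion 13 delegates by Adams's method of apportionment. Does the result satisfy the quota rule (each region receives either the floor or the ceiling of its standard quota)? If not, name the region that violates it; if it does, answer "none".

none

Standard quotas: Violet 5.830, Gold 4.861, Amber 0.744, Red 1.564.
Adams allocation: Violet 5, Gold 5, Amber 1, Red 2.
Every allocation lies between the lower and upper quota.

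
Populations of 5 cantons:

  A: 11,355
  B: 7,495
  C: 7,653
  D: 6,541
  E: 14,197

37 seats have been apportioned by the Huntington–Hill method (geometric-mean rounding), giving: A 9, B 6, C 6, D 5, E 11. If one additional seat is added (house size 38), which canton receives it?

E

Priority for the next seat is population ÷ (√(s·(s+1))).
Priorities: A 1196.922, B 1156.504, C 1180.884, D 1194.218, E 1235.690.
Highest priority: E.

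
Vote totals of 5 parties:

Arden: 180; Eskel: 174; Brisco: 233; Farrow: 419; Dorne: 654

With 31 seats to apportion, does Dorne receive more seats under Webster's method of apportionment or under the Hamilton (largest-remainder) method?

Webster: Arden 3, Eskel 3, Brisco 4, Farrow 8, Dorne 13.
Hamilton: Arden 4, Eskel 3, Brisco 4, Farrow 8, Dorne 12.
Dorne gets 13 under Webster and 12 under Hamilton.

Webster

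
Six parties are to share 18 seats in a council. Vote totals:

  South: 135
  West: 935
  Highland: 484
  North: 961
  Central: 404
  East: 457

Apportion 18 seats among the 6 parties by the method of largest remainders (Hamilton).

Standard divisor: 3376 ÷ 18 ≈ 187.556.
Standard quotas: South 0.720, West 4.985, Highland 2.581, North 5.124, Central 2.154, East 2.437.
Lower quotas: South 0, West 4, Highland 2, North 5, Central 2, East 2 (sum 15, leaving 3 seats).
Remainders in descending order: West 0.985, South 0.720, Highland 0.581, East 0.437, Central 0.154, North 0.124.
Largest remainders: West, South, Highland receive the extra seats.

South: 1, West: 5, Highland: 3, North: 5, Central: 2, East: 2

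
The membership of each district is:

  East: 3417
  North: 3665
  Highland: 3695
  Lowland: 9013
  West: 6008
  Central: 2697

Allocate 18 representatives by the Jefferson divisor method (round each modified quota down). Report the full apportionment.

Standard divisor 28495/18 ≈ 1583.056; standard quotas: East 2.158, North 2.315, Highland 2.334, Lowland 5.693, West 3.795, Central 1.704.
Rounding down gives 2, 2, 2, 5, 3, 1 = 15 seats, so the divisor must be adjusted.
With modified divisor 1300: modified quotas East 2.628, North 2.819, Highland 2.842, Lowland 6.933, West 4.622, Central 2.075.
Rounding down: East 2, North 2, Highland 2, Lowland 6, West 4, Central 2 (total 18).

East=2; North=2; Highland=2; Lowland=6; West=4; Central=2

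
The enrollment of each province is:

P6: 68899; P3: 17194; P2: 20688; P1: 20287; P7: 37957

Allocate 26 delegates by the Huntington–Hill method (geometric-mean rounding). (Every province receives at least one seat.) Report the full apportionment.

P6 11, P3 3, P2 3, P1 3, P7 6

With divisor 6283: modified quotas P6 10.966, P3 2.737, P2 3.293, P1 3.229, P7 6.041.
Geometric-mean thresholds: P6 √(10·11)=10.488, P3 √(2·3)=2.449, P2 √(3·4)=3.464, P1 √(3·4)=3.464, P7 √(6·7)=6.481.
Each quota rounded against its threshold gives P6 11, P3 3, P2 3, P1 3, P7 6 (total 26).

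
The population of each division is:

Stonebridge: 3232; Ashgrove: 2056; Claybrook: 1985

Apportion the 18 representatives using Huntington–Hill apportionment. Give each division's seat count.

Stonebridge: 8, Ashgrove: 5, Claybrook: 5

With divisor 406: modified quotas Stonebridge 7.961, Ashgrove 5.064, Claybrook 4.889.
Geometric-mean thresholds: Stonebridge √(7·8)=7.483, Ashgrove √(5·6)=5.477, Claybrook √(4·5)=4.472.
Each quota rounded against its threshold gives Stonebridge 8, Ashgrove 5, Claybrook 5 (total 18).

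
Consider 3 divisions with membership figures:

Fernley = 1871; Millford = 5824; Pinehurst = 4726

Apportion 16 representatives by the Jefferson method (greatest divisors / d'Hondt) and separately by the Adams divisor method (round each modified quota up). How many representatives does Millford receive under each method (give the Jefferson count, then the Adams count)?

Jefferson: Fernley 2, Millford 8, Pinehurst 6.
Adams: Fernley 3, Millford 7, Pinehurst 6.
Millford gets 8 under Jefferson and 7 under Adams.

8 and 7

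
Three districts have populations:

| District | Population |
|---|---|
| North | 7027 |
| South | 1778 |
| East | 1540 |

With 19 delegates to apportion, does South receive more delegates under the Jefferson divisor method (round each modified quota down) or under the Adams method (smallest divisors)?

Jefferson: North 13, South 3, East 3.
Adams: North 12, South 4, East 3.
South gets 3 under Jefferson and 4 under Adams.

Adams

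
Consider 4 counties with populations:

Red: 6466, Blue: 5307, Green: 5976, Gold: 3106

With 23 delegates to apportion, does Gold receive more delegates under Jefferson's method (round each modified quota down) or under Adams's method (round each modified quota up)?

Jefferson: Red 7, Blue 6, Green 7, Gold 3.
Adams: Red 7, Blue 6, Green 6, Gold 4.
Gold gets 3 under Jefferson and 4 under Adams.

Adams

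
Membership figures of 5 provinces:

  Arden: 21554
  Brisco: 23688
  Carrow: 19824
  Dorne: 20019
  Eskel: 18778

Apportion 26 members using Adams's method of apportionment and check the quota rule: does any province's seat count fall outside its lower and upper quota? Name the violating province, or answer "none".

Standard quotas: Arden 5.396, Brisco 5.930, Carrow 4.963, Dorne 5.011, Eskel 4.701.
Adams allocation: Arden 5, Brisco 6, Carrow 5, Dorne 5, Eskel 5.
Every allocation lies between the lower and upper quota.

none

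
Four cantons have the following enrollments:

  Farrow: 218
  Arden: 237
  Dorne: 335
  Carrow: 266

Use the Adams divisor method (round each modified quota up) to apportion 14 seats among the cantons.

Farrow 3, Arden 3, Dorne 4, Carrow 4

Standard divisor 1056/14 ≈ 75.429; standard quotas: Farrow 2.890, Arden 3.142, Dorne 4.441, Carrow 3.527.
Rounding up gives 3, 4, 5, 4 = 16 seats, so the divisor must be adjusted.
With modified divisor 86: modified quotas Farrow 2.535, Arden 2.756, Dorne 3.895, Carrow 3.093.
Rounding up: Farrow 3, Arden 3, Dorne 4, Carrow 4 (total 14).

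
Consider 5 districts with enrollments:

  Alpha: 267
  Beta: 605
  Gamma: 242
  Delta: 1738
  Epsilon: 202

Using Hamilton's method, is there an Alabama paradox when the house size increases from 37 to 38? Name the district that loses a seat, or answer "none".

Epsilon

At 37 seats: Alpha 3, Beta 7, Gamma 3, Delta 21, Epsilon 3.
At 38 seats: Alpha 3, Beta 8, Gamma 3, Delta 22, Epsilon 2.
Epsilon drops from 3 to 2.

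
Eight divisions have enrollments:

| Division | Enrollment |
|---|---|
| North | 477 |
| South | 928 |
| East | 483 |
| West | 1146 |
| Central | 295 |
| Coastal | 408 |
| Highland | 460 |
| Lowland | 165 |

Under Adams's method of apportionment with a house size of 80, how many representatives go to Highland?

8

Standard divisor 4362/80 ≈ 54.525; standard quotas: North 8.748, South 17.020, East 8.858, West 21.018, Central 5.410, Coastal 7.483, Highland 8.436, Lowland 3.026.
Rounding up gives 9, 18, 9, 22, 6, 8, 9, 4 = 85 seats, so the divisor must be adjusted.
With modified divisor 57.8: modified quotas North 8.253, South 16.055, East 8.356, West 19.827, Central 5.104, Coastal 7.059, Highland 7.958, Lowland 2.855.
Rounding up: North 9, South 17, East 9, West 20, Central 6, Coastal 8, Highland 8, Lowland 3 (total 80).
Highland receives 8.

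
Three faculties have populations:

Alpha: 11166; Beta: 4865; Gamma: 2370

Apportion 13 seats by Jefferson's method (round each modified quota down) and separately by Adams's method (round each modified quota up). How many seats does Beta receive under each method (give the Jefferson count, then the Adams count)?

3 and 4

Jefferson: Alpha 9, Beta 3, Gamma 1.
Adams: Alpha 7, Beta 4, Gamma 2.
Beta gets 3 under Jefferson and 4 under Adams.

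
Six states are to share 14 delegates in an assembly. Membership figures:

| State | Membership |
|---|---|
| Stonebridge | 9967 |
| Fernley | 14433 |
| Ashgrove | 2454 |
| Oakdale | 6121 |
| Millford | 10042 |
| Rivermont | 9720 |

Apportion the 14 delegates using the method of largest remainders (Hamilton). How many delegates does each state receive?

Standard divisor: 52737 ÷ 14 ≈ 3766.929.
Standard quotas: Stonebridge 2.6459, Fernley 3.8315, Ashgrove 0.6515, Oakdale 1.6249, Millford 2.6658, Rivermont 2.5804.
Lower quotas: Stonebridge 2, Fernley 3, Ashgrove 0, Oakdale 1, Millford 2, Rivermont 2 (sum 10, leaving 4 seats).
Remainders in descending order: Fernley 0.8315, Millford 0.6658, Ashgrove 0.6515, Stonebridge 0.6459, Oakdale 0.6249, Rivermont 0.5804.
The surplus seats go to Fernley, Millford, Ashgrove, Stonebridge.

Stonebridge=3, Fernley=4, Ashgrove=1, Oakdale=1, Millford=3, Rivermont=2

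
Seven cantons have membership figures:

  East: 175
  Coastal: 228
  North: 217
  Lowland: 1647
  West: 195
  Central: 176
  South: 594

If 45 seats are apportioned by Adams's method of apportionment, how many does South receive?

8

Standard divisor 3232/45 ≈ 71.822; standard quotas: East 2.437, Coastal 3.175, North 3.021, Lowland 22.932, West 2.715, Central 2.450, South 8.270.
Rounding up gives 3, 4, 4, 23, 3, 3, 9 = 49 seats, so the divisor must be adjusted.
With modified divisor 77: modified quotas East 2.273, Coastal 2.961, North 2.818, Lowland 21.390, West 2.532, Central 2.286, South 7.714.
Rounding up: East 3, Coastal 3, North 3, Lowland 22, West 3, Central 3, South 8 (total 45).
South receives 8.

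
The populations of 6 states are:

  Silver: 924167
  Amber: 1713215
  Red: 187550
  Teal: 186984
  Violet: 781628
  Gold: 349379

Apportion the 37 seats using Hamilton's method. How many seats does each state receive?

Silver=8, Amber=15, Red=2, Teal=2, Violet=7, Gold=3

Standard divisor: 4142923 ÷ 37 ≈ 111970.892.
Standard quotas: Silver 8.2536, Amber 15.3005, Red 1.6750, Teal 1.6699, Violet 6.9806, Gold 3.1203.
Lower quotas: Silver 8, Amber 15, Red 1, Teal 1, Violet 6, Gold 3 (sum 34, leaving 3 seats).
Remainders in descending order: Violet 0.9806, Red 0.6750, Teal 0.6699, Amber 0.3005, Silver 0.2536, Gold 0.1203.
The surplus seats go to Violet, Red, Teal.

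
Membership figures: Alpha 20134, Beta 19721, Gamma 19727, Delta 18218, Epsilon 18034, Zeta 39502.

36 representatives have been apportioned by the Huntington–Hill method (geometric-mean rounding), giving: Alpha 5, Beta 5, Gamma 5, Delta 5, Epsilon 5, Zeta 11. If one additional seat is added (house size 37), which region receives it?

Priority for the next seat is population ÷ (√(s·(s+1))).
Priorities: Alpha 3675.949, Beta 3600.546, Gamma 3601.641, Delta 3326.137, Epsilon 3292.543, Zeta 3438.208.
Highest priority: Alpha.

Alpha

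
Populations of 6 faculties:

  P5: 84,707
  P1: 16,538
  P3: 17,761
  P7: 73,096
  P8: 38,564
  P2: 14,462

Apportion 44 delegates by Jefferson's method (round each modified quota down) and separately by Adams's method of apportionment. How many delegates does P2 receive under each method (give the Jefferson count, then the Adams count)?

2 and 3

Jefferson: P5 16, P1 3, P3 3, P7 13, P8 7, P2 2.
Adams: P5 15, P1 3, P3 3, P7 13, P8 7, P2 3.
P2 gets 2 under Jefferson and 3 under Adams.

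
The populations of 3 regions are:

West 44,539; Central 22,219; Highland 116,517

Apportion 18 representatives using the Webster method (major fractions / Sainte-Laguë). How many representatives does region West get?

Standard divisor 183275/18 ≈ 10181.944; standard quotas: West 4.374, Central 2.182, Highland 11.443.
Rounding to the nearest integer gives 4, 2, 11 = 17 seats, so the divisor must be adjusted.
With modified divisor 10000: modified quotas West 4.454, Central 2.222, Highland 11.652.
Rounding to the nearest integer: West 4, Central 2, Highland 12 (total 18).
West receives 4.

4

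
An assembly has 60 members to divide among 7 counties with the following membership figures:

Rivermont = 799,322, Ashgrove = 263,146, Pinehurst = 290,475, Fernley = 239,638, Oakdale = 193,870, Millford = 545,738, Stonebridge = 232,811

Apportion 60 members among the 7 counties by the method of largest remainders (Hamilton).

Rivermont=19, Ashgrove=6, Pinehurst=7, Fernley=6, Oakdale=4, Millford=13, Stonebridge=5

Total 2565000; standard divisor 2565000/60 = 42750.
Standard quotas: Rivermont 18.6976, Ashgrove 6.1555, Pinehurst 6.7947, Fernley 5.6056, Oakdale 4.5350, Millford 12.7658, Stonebridge 5.4459.
Lower quotas: Rivermont 18, Ashgrove 6, Pinehurst 6, Fernley 5, Oakdale 4, Millford 12, Stonebridge 5 (sum 56, leaving 4 seats).
Remainders in descending order: Pinehurst 0.7947, Millford 0.7658, Rivermont 0.6976, Fernley 0.6056, Oakdale 0.5350, Stonebridge 0.4459, Ashgrove 0.1555.
The surplus seats go to Pinehurst, Millford, Rivermont, Fernley.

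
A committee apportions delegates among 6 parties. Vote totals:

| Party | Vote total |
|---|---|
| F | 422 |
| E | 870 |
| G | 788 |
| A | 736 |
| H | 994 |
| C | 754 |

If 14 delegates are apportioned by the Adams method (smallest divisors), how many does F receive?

2

Standard divisor 4564/14 ≈ 326; standard quotas: F 1.294, E 2.669, G 2.417, A 2.258, H 3.049, C 2.313.
Rounding up gives 2, 3, 3, 3, 4, 3 = 18 seats, so the divisor must be adjusted.
With modified divisor 400: modified quotas F 1.055, E 2.175, G 1.970, A 1.840, H 2.485, C 1.885.
Rounding up: F 2, E 3, G 2, A 2, H 3, C 2 (total 14).
F receives 2.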